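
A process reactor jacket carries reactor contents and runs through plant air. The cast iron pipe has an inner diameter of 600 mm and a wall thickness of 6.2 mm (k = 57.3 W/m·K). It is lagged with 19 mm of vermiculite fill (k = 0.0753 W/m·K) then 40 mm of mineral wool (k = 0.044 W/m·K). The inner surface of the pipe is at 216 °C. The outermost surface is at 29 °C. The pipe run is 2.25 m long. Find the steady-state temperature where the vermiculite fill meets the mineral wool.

Radial resistances (cylindrical: R_cond = ln(r_o/r_i)/(2πkL), R_conv = 1/(h·2πrL)):
R_cast iron pipe wall = ln(306.2/300)/(2π×57.3×2.25) = 2.525×10^-5 K/W
R_vermiculite fill = ln(325.2/306.2)/(2π×0.0753×2.25) = 0.05655 K/W
R_mineral wool = ln(365.2/325.2)/(2π×0.044×2.25) = 0.1865 K/W
R_total = 0.2431 K/W
Q = ΔT/R_total = 187/0.2431
Q = 769 W
T_interface = T_inner − Q·ΣR(inner→interface) = 216 − 769×0.05658

T ≈ 172 °C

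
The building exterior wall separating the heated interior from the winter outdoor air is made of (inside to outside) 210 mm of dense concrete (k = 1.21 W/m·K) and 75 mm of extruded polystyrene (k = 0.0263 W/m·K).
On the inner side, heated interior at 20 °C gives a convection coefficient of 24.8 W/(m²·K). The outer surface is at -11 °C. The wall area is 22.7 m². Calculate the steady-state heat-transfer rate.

Q ≈ 230 W

Series thermal resistances:
R_inner film = 1/(h_i·A) = 1/(24.8×22.7) = 0.001776 K/W
R_dense concrete = L/(kA) = 0.21/(1.21×22.7) = 0.007646 K/W
R_extruded polystyrene = L/(kA) = 0.075/(0.0263×22.7) = 0.1256 K/W
R_total = 0.135 K/W
Q = ΔT / R_total = 31 / 0.135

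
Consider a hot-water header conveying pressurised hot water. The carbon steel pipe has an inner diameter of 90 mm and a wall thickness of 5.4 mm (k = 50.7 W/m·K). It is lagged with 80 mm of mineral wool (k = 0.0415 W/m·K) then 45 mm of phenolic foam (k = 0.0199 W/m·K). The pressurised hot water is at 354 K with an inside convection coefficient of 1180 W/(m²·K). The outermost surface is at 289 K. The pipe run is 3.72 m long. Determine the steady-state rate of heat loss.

Treating each annulus and film as a series resistance:
R_inner film = 1/(h_i·2πr₁L) = 1/(1180×2π×0.045×3.72) = 8.057×10^-4 K/W
R_carbon steel pipe wall = ln(50.4/45)/(2π×50.7×3.72) = 9.563×10^-5 K/W
R_mineral wool = ln(130.4/50.4)/(2π×0.0415×3.72) = 0.98 K/W
R_phenolic foam = ln(175.4/130.4)/(2π×0.0199×3.72) = 0.6374 K/W
R_total = 1.618 K/W
Q = ΔT/R_total = 65/1.618

Q ≈ 40.2 W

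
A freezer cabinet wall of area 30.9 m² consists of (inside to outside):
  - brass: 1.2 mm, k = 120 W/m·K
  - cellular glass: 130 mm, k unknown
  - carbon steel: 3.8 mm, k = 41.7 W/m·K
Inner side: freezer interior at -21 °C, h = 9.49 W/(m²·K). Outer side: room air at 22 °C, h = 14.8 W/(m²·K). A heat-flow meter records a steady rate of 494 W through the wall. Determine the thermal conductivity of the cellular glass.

Model the wall as resistances in series:
R_inner film = 1/(h_i·A) = 1/(9.49×30.9) = 0.00341 K/W
R_brass = L/(kA) = 0.0012/(120×30.9) = 3.236×10^-7 K/W
R_carbon steel = L/(kA) = 0.0038/(41.7×30.9) = 2.949×10^-6 K/W
R_outer film = 1/(h_o·A) = 1/(14.8×30.9) = 0.002187 K/W
Sum of known resistances R_other = 0.0056 K/W
Total R = ΔT/Q = 43/494 = 0.08704 K/W
R_cellular glass = R_total − R_other = 0.08144 K/W
k = L/(R·A) = 0.13/(0.08144×30.9)

k ≈ 0.0517 W/(m·K)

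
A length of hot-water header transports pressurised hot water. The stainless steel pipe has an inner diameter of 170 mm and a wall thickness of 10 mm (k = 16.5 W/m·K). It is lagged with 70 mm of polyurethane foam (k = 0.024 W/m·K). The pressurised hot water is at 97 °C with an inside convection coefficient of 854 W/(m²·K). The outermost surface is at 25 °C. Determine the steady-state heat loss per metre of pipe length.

Radial resistances (cylindrical: R_cond = ln(r_o/r_i)/(2πkL), R_conv = 1/(h·2πrL)):
R_inner film = 1/(h_i·2πr₁L) = 1/(854×2π×0.085×1) = 0.002193 K/W
R_stainless steel pipe wall = ln(95/85)/(2π×16.5×1) = 0.001073 K/W
R_polyurethane foam = ln(165/95)/(2π×0.024×1) = 3.661 K/W
R_total = 3.664 K/W
Q = ΔT/R_total = 72/3.664

q′ ≈ 19.6 W/m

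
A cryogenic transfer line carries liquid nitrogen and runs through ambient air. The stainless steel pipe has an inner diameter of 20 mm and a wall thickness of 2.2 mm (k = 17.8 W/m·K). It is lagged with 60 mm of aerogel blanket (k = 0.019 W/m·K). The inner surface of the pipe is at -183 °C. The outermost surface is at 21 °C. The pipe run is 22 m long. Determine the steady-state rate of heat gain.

Q ≈ 301 W

Per-layer cylindrical resistances, series-summed:
R_stainless steel pipe wall = ln(12.2/10)/(2π×17.8×22) = 8.082×10^-5 K/W
R_aerogel blanket = ln(72.2/12.2)/(2π×0.019×22) = 0.677 K/W
R_total = 0.6771 K/W
Q = ΔT/R_total = 204/0.6771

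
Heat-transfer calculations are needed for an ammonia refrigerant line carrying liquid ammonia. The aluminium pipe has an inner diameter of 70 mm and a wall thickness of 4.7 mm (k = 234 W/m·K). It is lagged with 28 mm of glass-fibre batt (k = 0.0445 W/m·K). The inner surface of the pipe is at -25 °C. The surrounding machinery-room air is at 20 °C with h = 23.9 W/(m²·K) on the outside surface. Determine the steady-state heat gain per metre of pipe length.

q′ ≈ 22.4 W/m

Cylindrical conduction, so R = ln(r₂/r₁)/(2πkL) per layer, in series:
R_aluminium pipe wall = ln(39.7/35)/(2π×234×1) = 8.57×10^-5 K/W
R_glass-fibre batt = ln(67.7/39.7)/(2π×0.0445×1) = 1.909 K/W
R_outer film = 1/(h_o·2πr_oL) = 1/(23.9×2π×0.0677×1) = 0.09836 K/W
R_total = 2.007 K/W
Q = ΔT/R_total = 45/2.007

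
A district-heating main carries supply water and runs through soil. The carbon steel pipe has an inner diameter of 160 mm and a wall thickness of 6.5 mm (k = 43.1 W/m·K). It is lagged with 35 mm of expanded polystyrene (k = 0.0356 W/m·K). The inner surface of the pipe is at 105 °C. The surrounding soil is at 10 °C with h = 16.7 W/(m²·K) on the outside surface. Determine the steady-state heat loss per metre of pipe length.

Per-layer cylindrical resistances, series-summed:
R_carbon steel pipe wall = ln(86.5/80)/(2π×43.1×1) = 2.885×10^-4 K/W
R_expanded polystyrene = ln(121.5/86.5)/(2π×0.0356×1) = 1.519 K/W
R_outer film = 1/(h_o·2πr_oL) = 1/(16.7×2π×0.1215×1) = 0.07844 K/W
R_total = 1.598 K/W
Q = ΔT/R_total = 95/1.598

q′ ≈ 59.5 W/m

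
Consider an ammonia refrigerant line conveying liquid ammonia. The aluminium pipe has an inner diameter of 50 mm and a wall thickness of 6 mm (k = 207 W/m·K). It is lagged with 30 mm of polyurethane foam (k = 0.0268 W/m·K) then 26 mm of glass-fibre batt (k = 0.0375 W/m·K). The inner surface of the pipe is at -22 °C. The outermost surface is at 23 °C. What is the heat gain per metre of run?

Radial resistances (cylindrical: R_cond = ln(r_o/r_i)/(2πkL), R_conv = 1/(h·2πrL)):
R_aluminium pipe wall = ln(31/25)/(2π×207×1) = 1.654×10^-4 K/W
R_polyurethane foam = ln(61/31)/(2π×0.0268×1) = 4.02 K/W
R_glass-fibre batt = ln(87/61)/(2π×0.0375×1) = 1.507 K/W
R_total = 5.527 K/W
Q = ΔT/R_total = 45/5.527

q′ ≈ 8.14 W/m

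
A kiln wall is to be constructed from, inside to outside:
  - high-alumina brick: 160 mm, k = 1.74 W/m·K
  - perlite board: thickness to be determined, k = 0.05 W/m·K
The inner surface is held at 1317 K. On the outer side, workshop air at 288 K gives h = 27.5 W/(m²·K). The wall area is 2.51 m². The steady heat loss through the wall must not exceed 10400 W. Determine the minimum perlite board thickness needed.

Using the resistance-network approach (series):
R_high-alumina brick = L/(kA) = 0.16/(1.74×2.51) = 0.03664 K/W
R_outer film = 1/(h_o·A) = 1/(27.5×2.51) = 0.01449 K/W
Sum of the known resistances R_other = 0.05112 K/W
Required total resistance R_tot = ΔT/Q_allow = 1029/10400 = 0.09894 K/W
R_perlite board = R_tot − R_other = 0.04782 K/W
L = R·k·A = 0.04782×0.05×2.51

L ≈ 6 mm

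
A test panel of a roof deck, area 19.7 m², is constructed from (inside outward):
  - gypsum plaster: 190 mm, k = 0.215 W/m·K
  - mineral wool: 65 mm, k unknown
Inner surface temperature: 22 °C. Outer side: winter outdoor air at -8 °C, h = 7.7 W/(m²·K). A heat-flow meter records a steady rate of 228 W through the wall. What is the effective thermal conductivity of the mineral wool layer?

Model the wall as resistances in series:
R_gypsum plaster = L/(kA) = 0.19/(0.215×19.7) = 0.04486 K/W
R_outer film = 1/(h_o·A) = 1/(7.7×19.7) = 0.006592 K/W
Sum of known resistances R_other = 0.05145 K/W
Total R = ΔT/Q = 30/228 = 0.1316 K/W
R_mineral wool = R_total − R_other = 0.08013 K/W
k = L/(R·A) = 0.065/(0.08013×19.7)

k ≈ 0.0412 W/(m·K)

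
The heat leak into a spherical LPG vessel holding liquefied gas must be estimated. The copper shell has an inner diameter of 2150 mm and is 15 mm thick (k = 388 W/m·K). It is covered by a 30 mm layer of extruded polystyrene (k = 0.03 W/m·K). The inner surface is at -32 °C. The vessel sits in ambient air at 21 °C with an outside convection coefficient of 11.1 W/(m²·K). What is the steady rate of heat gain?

Q ≈ 748 W

Radial (spherical) resistances in series:
R_copper shell = (1/1.075 − 1/1.09)/(4π×388) = 2.626×10^-6 K/W
R_extruded polystyrene = (1/1.09 − 1/1.12)/(4π×0.03) = 0.06518 K/W
R_outer film = 1/(h·4πr_o²) = 1/(11.1×4π×1.12²) = 0.005715 K/W
R_total = 0.0709 K/W
Q = ΔT/R_total = 53/0.0709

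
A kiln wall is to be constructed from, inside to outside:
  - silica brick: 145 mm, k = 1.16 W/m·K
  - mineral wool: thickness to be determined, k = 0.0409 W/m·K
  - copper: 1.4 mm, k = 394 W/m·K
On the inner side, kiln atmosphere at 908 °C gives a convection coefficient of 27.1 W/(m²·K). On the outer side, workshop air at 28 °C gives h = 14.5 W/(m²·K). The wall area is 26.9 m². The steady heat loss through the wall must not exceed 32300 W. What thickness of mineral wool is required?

Thermal resistances in series:
R_inner film = 1/(h_i·A) = 1/(27.1×26.9) = 0.001372 K/W
R_silica brick = L/(kA) = 0.145/(1.16×26.9) = 0.004647 K/W
R_copper = L/(kA) = 0.0014/(394×26.9) = 1.321×10^-7 K/W
R_outer film = 1/(h_o·A) = 1/(14.5×26.9) = 0.002564 K/W
Sum of the known resistances R_other = 0.008583 K/W
Required total resistance R_tot = ΔT/Q_allow = 880/32300 = 0.02724 K/W
R_mineral wool = R_tot − R_other = 0.01866 K/W
L = R·k·A = 0.01866×0.0409×26.9

L ≈ 20.5 mm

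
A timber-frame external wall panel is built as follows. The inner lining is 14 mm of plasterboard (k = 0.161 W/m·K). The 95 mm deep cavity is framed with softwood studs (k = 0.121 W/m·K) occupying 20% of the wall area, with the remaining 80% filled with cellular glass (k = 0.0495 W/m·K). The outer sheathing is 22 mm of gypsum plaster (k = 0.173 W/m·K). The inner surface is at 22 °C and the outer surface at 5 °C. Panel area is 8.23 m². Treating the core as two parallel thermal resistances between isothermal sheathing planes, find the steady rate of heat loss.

Q ≈ 82.1 W

Sheathing layers in series; stud and cavity paths in parallel between them.
R_inner = 0.014/(0.161×8.23) = 0.01057 K/W
R_stud  = 0.095/(0.121×0.2×8.23) = 0.477 K/W
R_cav   = 0.095/(0.0495×0.8×8.23) = 0.2915 K/W
1/R_core = 1/R_stud + 1/R_cav → R_core = 0.1809 K/W
R_outer = 0.022/(0.173×8.23) = 0.01545 K/W
R_total = 0.2069 K/W
Q = ΔT/R_total = 17/0.2069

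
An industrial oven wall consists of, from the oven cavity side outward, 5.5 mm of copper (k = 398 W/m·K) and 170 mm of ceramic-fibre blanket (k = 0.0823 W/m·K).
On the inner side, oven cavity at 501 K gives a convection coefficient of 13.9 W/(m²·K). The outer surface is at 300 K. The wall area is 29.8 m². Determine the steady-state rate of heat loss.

Model the wall as resistances in series:
R_inner film = 1/(h_i·A) = 1/(13.9×29.8) = 0.002414 K/W
R_copper = L/(kA) = 0.0055/(398×29.8) = 4.637×10^-7 K/W
R_ceramic-fibre blanket = L/(kA) = 0.17/(0.0823×29.8) = 0.06932 K/W
R_total = 0.07173 K/W
Q = ΔT / R_total = 201 / 0.07173

Q ≈ 2800 W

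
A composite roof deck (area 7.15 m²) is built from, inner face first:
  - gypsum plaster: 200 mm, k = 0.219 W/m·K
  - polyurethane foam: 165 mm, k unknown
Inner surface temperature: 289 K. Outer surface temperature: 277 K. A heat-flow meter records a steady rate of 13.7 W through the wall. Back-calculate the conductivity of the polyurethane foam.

Series thermal resistances:
R_gypsum plaster = L/(kA) = 0.2/(0.219×7.15) = 0.1277 K/W
Sum of known resistances R_other = 0.1277 K/W
Total R = ΔT/Q = 12/13.7 = 0.8759 K/W
R_polyurethane foam = R_total − R_other = 0.7482 K/W
k = L/(R·A) = 0.165/(0.7482×7.15)

k ≈ 0.0308 W/(m·K)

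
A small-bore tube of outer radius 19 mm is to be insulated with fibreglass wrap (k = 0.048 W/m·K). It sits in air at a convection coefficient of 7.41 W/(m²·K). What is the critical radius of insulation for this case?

r_cr ≈ 6.48 mm

For a cylinder r_cr = k/h = 0.048/7.41
r_cr = 6.48 mm; since the bare radius (19 mm) is above r_cr, any added insulation will reduce heat loss.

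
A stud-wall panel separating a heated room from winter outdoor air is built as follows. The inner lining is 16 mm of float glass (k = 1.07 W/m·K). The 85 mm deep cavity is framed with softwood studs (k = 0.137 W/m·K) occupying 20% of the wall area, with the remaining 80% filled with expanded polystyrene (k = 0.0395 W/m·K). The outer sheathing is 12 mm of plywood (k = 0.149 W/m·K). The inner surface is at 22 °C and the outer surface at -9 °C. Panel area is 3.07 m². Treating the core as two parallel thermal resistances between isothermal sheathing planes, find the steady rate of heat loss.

Q ≈ 62 W

Sheathing layers in series; stud and cavity paths in parallel between them.
R_inner = 0.016/(1.07×3.07) = 0.004871 K/W
R_stud  = 0.085/(0.137×0.2×3.07) = 1.01 K/W
R_cav   = 0.085/(0.0395×0.8×3.07) = 0.8762 K/W
1/R_core = 1/R_stud + 1/R_cav → R_core = 0.4693 K/W
R_outer = 0.012/(0.149×3.07) = 0.02623 K/W
R_total = 0.5004 K/W
Q = ΔT/R_total = 31/0.5004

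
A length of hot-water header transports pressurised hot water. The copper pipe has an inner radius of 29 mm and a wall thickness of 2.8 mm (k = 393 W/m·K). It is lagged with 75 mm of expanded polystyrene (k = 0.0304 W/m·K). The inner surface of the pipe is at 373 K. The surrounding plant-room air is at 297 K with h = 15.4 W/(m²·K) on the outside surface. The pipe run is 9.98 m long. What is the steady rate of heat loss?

Q ≈ 118 W

Cylindrical conduction, so R = ln(r₂/r₁)/(2πkL) per layer, in series:
R_copper pipe wall = ln(31.8/29)/(2π×393×9.98) = 3.74×10^-6 K/W
R_expanded polystyrene = ln(106.8/31.8)/(2π×0.0304×9.98) = 0.6355 K/W
R_outer film = 1/(h_o·2πr_oL) = 1/(15.4×2π×0.1068×9.98) = 0.009696 K/W
R_total = 0.6452 K/W
Q = ΔT/R_total = 76/0.6452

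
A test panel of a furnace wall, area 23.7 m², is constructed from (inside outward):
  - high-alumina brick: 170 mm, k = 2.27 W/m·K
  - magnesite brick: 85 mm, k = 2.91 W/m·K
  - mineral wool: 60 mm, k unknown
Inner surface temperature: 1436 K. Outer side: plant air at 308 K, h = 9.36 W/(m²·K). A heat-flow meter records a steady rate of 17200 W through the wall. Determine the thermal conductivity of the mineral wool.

Model the wall as resistances in series:
R_high-alumina brick = L/(kA) = 0.17/(2.27×23.7) = 0.00316 K/W
R_magnesite brick = L/(kA) = 0.085/(2.91×23.7) = 0.001232 K/W
R_outer film = 1/(h_o·A) = 1/(9.36×23.7) = 0.004508 K/W
Sum of known resistances R_other = 0.0089 K/W
Total R = ΔT/Q = 1128/17200 = 0.06558 K/W
R_mineral wool = R_total − R_other = 0.05668 K/W
k = L/(R·A) = 0.06/(0.05668×23.7)

k ≈ 0.0447 W/(m·K)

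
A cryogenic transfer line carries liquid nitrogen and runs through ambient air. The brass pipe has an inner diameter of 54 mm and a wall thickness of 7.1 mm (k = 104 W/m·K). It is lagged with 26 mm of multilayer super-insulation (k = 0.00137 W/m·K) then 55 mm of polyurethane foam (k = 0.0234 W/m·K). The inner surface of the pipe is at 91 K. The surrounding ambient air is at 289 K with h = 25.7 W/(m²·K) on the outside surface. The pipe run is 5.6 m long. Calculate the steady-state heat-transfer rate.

Q ≈ 15.8 W

Per-layer cylindrical resistances, series-summed:
R_brass pipe wall = ln(34.1/27)/(2π×104×5.6) = 6.38×10^-5 K/W
R_multilayer super-insulation = ln(60.1/34.1)/(2π×0.00137×5.6) = 11.76 K/W
R_polyurethane foam = ln(115.1/60.1)/(2π×0.0234×5.6) = 0.7892 K/W
R_outer film = 1/(h_o·2πr_oL) = 1/(25.7×2π×0.1151×5.6) = 0.009608 K/W
R_total = 12.56 K/W
Q = ΔT/R_total = 198/12.56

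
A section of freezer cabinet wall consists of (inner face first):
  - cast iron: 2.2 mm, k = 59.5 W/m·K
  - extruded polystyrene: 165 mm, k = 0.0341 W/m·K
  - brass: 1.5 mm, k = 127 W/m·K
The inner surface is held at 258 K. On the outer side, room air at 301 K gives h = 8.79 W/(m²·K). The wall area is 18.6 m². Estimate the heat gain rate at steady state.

Using the resistance-network approach (series):
R_cast iron = L/(kA) = 0.0022/(59.5×18.6) = 1.988×10^-6 K/W
R_extruded polystyrene = L/(kA) = 0.165/(0.0341×18.6) = 0.2601 K/W
R_brass = L/(kA) = 0.0015/(127×18.6) = 6.35×10^-7 K/W
R_outer film = 1/(h_o·A) = 1/(8.79×18.6) = 0.006116 K/W
R_total = 0.2663 K/W
Q = ΔT / R_total = 43 / 0.2663

Q ≈ 161 W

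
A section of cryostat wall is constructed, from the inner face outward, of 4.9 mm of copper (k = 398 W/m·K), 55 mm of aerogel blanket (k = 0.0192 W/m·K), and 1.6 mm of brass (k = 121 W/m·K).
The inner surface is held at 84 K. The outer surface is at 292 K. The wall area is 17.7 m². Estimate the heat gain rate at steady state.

Q ≈ 1290 W

Model the wall as resistances in series:
R_copper = L/(kA) = 0.0049/(398×17.7) = 6.956×10^-7 K/W
R_aerogel blanket = L/(kA) = 0.055/(0.0192×17.7) = 0.1618 K/W
R_brass = L/(kA) = 0.0016/(121×17.7) = 7.471×10^-7 K/W
R_total = 0.1618 K/W
Q = ΔT / R_total = 208 / 0.1618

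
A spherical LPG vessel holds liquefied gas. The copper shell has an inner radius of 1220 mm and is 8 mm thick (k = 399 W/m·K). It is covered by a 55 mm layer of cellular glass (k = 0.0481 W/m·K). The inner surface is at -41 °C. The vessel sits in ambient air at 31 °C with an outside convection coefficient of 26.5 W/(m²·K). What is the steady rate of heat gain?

Radial (spherical) resistances in series:
R_copper shell = (1/1.22 − 1/1.228)/(4π×399) = 1.065×10^-6 K/W
R_cellular glass = (1/1.228 − 1/1.283)/(4π×0.0481) = 0.05775 K/W
R_outer film = 1/(h·4πr_o²) = 1/(26.5×4π×1.283²) = 0.001824 K/W
R_total = 0.05958 K/W
Q = ΔT/R_total = 72/0.05958

Q ≈ 1210 W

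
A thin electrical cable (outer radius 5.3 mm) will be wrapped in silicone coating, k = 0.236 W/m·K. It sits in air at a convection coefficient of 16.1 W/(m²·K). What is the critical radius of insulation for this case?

For a cylinder r_cr = k/h = 0.236/16.1
r_cr = 14.7 mm; since the bare radius (5.3 mm) is below r_cr, adding a thin layer of insulation will *increase* heat loss.

r_cr ≈ 14.7 mm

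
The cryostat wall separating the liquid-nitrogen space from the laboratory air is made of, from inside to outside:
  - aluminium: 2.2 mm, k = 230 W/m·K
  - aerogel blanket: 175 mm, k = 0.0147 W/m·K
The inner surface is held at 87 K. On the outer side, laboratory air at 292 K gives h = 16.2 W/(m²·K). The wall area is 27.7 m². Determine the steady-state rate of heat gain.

Series thermal resistances:
R_aluminium = L/(kA) = 0.0022/(230×27.7) = 3.453×10^-7 K/W
R_aerogel blanket = L/(kA) = 0.175/(0.0147×27.7) = 0.4298 K/W
R_outer film = 1/(h_o·A) = 1/(16.2×27.7) = 0.002228 K/W
R_total = 0.432 K/W
Q = ΔT / R_total = 205 / 0.432

Q ≈ 475 W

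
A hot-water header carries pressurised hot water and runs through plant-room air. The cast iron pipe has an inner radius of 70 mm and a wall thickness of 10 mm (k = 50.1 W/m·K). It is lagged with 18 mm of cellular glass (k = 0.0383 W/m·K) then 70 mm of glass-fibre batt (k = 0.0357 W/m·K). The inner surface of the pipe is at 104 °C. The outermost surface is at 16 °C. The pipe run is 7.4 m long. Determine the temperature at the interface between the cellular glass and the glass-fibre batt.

T ≈ 81.1 °C

For a radial system each layer contributes R = ln(r_out/r_in)/(2πkL); films add R = 1/(hA).
R_cast iron pipe wall = ln(80/70)/(2π×50.1×7.4) = 5.732×10^-5 K/W
R_cellular glass = ln(98/80)/(2π×0.0383×7.4) = 0.114 K/W
R_glass-fibre batt = ln(168/98)/(2π×0.0357×7.4) = 0.3247 K/W
R_total = 0.4387 K/W
Q = ΔT/R_total = 88/0.4387
Q = 201 W
T_interface = T_inner − Q·ΣR(inner→interface) = 104 − 201×0.114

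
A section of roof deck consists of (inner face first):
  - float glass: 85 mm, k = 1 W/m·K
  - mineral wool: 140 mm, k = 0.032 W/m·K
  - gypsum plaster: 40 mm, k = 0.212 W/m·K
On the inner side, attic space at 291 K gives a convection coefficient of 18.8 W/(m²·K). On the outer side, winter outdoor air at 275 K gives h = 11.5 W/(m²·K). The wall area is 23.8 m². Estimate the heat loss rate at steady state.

Q ≈ 79.5 W

Series thermal resistances:
R_inner film = 1/(h_i·A) = 1/(18.8×23.8) = 0.002235 K/W
R_float glass = L/(kA) = 0.085/(1×23.8) = 0.003571 K/W
R_mineral wool = L/(kA) = 0.14/(0.032×23.8) = 0.1838 K/W
R_gypsum plaster = L/(kA) = 0.04/(0.212×23.8) = 0.007928 K/W
R_outer film = 1/(h_o·A) = 1/(11.5×23.8) = 0.003654 K/W
R_total = 0.2012 K/W
Q = ΔT / R_total = 16 / 0.2012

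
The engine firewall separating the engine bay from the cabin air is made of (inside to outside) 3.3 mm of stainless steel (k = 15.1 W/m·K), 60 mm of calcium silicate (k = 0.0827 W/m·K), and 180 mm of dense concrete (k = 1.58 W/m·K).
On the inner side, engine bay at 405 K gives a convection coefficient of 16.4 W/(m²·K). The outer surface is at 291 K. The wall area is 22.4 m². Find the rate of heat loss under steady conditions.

Thermal resistances in series:
R_inner film = 1/(h_i·A) = 1/(16.4×22.4) = 0.002722 K/W
R_stainless steel = L/(kA) = 0.0033/(15.1×22.4) = 9.756×10^-6 K/W
R_calcium silicate = L/(kA) = 0.06/(0.0827×22.4) = 0.03239 K/W
R_dense concrete = L/(kA) = 0.18/(1.58×22.4) = 0.005086 K/W
R_total = 0.04021 K/W
Q = ΔT / R_total = 114 / 0.04021

Q ≈ 2840 W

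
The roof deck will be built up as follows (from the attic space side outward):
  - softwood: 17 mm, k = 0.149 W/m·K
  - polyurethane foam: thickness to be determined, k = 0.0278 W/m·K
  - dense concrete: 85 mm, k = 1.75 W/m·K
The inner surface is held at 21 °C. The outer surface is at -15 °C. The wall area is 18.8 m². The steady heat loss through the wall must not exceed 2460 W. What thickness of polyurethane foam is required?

L ≈ 3.13 mm

Thermal resistances in series:
R_softwood = L/(kA) = 0.017/(0.149×18.8) = 0.006069 K/W
R_dense concrete = L/(kA) = 0.085/(1.75×18.8) = 0.002584 K/W
Sum of the known resistances R_other = 0.008652 K/W
Required total resistance R_tot = ΔT/Q_allow = 36/2460 = 0.01463 K/W
R_polyurethane foam = R_tot − R_other = 0.005982 K/W
L = R·k·A = 0.005982×0.0278×18.8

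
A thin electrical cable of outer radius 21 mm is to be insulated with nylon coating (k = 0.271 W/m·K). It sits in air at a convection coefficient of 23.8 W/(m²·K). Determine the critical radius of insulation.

r_cr ≈ 11.4 mm

For a cylinder r_cr = k/h = 0.271/23.8
r_cr = 11.4 mm; since the bare radius (21 mm) is above r_cr, any added insulation will reduce heat loss.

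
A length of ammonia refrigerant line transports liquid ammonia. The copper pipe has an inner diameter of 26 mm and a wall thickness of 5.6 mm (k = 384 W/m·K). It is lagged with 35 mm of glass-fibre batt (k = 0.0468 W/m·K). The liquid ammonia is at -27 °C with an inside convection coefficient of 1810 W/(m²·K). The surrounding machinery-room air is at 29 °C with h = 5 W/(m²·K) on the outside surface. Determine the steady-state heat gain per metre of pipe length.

q′ ≈ 13.3 W/m

For a radial system each layer contributes R = ln(r_out/r_in)/(2πkL); films add R = 1/(hA).
R_inner film = 1/(h_i·2πr₁L) = 1/(1810×2π×0.013×1) = 0.006764 K/W
R_copper pipe wall = ln(18.6/13)/(2π×384×1) = 1.485×10^-4 K/W
R_glass-fibre batt = ln(53.6/18.6)/(2π×0.0468×1) = 3.599 K/W
R_outer film = 1/(h_o·2πr_oL) = 1/(5×2π×0.0536×1) = 0.5939 K/W
R_total = 4.2 K/W
Q = ΔT/R_total = 56/4.2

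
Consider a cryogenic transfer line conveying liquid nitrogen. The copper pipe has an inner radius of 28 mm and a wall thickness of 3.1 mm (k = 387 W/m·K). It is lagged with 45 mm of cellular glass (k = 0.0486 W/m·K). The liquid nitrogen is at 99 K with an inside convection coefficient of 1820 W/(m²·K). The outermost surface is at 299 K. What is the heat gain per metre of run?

Per-layer cylindrical resistances, series-summed:
R_inner film = 1/(h_i·2πr₁L) = 1/(1820×2π×0.028×1) = 0.003123 K/W
R_copper pipe wall = ln(31.1/28)/(2π×387×1) = 4.318×10^-5 K/W
R_cellular glass = ln(76.1/31.1)/(2π×0.0486×1) = 2.93 K/W
R_total = 2.934 K/W
Q = ΔT/R_total = 200/2.934

q′ ≈ 68.2 W/m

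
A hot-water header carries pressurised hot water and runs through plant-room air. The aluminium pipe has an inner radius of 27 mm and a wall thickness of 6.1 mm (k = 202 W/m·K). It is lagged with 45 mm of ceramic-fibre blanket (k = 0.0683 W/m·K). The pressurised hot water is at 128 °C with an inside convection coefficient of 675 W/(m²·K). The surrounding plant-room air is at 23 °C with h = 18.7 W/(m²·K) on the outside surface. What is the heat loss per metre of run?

Per-layer cylindrical resistances, series-summed:
R_inner film = 1/(h_i·2πr₁L) = 1/(675×2π×0.027×1) = 0.008733 K/W
R_aluminium pipe wall = ln(33.1/27)/(2π×202×1) = 1.605×10^-4 K/W
R_ceramic-fibre blanket = ln(78.1/33.1)/(2π×0.0683×1) = 2 K/W
R_outer film = 1/(h_o·2πr_oL) = 1/(18.7×2π×0.0781×1) = 0.109 K/W
R_total = 2.118 K/W
Q = ΔT/R_total = 105/2.118

q′ ≈ 49.6 W/m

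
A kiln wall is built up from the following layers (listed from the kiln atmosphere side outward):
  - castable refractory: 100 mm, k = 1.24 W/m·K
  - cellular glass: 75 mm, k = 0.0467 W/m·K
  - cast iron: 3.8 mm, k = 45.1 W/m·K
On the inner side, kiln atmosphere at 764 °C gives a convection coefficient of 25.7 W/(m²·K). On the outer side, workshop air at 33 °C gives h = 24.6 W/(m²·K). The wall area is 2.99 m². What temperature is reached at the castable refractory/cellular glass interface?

T ≈ 715 °C

Treating each layer as a thermal resistance in series:
R_inner film = 1/(h_i·A) = 1/(25.7×2.99) = 0.01301 K/W
R_castable refractory = L/(kA) = 0.1/(1.24×2.99) = 0.02697 K/W
R_cellular glass = L/(kA) = 0.075/(0.0467×2.99) = 0.5371 K/W
R_cast iron = L/(kA) = 0.0038/(45.1×2.99) = 2.818×10^-5 K/W
R_outer film = 1/(h_o·A) = 1/(24.6×2.99) = 0.0136 K/W
R_total = 0.5907 K/W;  Q = ΔT/R_total = 731/0.5907 = 1237 W
T_interface = T_inner − Q·ΣR(inner→interface) = 764 − 1240×0.03999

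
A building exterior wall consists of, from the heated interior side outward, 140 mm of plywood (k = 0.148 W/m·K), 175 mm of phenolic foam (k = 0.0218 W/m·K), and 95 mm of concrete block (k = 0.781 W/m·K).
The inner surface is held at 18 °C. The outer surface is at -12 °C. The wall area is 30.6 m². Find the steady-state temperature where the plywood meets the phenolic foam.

Treating each layer as a thermal resistance in series:
R_plywood = L/(kA) = 0.14/(0.148×30.6) = 0.03091 K/W
R_phenolic foam = L/(kA) = 0.175/(0.0218×30.6) = 0.2623 K/W
R_concrete block = L/(kA) = 0.095/(0.781×30.6) = 0.003975 K/W
R_total = 0.2972 K/W;  Q = ΔT/R_total = 30/0.2972 = 100.9 W
T_interface = T_inner − Q·ΣR(inner→interface) = 18 − 101×0.03091

T ≈ 14.9 °C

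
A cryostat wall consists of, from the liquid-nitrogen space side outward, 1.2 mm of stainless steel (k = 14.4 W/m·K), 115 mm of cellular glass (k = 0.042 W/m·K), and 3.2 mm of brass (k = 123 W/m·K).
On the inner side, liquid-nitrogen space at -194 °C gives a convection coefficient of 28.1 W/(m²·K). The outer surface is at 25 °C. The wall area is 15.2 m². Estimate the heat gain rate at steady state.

Using the resistance-network approach (series):
R_inner film = 1/(h_i·A) = 1/(28.1×15.2) = 0.002341 K/W
R_stainless steel = L/(kA) = 0.0012/(14.4×15.2) = 5.482×10^-6 K/W
R_cellular glass = L/(kA) = 0.115/(0.042×15.2) = 0.1801 K/W
R_brass = L/(kA) = 0.0032/(123×15.2) = 1.712×10^-6 K/W
R_total = 0.1825 K/W
Q = ΔT / R_total = 219 / 0.1825

Q ≈ 1200 W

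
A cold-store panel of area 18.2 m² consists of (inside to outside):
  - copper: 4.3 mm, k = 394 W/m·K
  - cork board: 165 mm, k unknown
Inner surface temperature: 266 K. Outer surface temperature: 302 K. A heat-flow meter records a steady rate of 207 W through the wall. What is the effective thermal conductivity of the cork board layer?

Treating each layer as a thermal resistance in series:
R_copper = L/(kA) = 0.0043/(394×18.2) = 5.997×10^-7 K/W
Sum of known resistances R_other = 5.997×10^-7 K/W
Total R = ΔT/Q = 36/207 = 0.1739 K/W
R_cork board = R_total − R_other = 0.1739 K/W
k = L/(R·A) = 0.165/(0.1739×18.2)

k ≈ 0.0521 W/(m·K)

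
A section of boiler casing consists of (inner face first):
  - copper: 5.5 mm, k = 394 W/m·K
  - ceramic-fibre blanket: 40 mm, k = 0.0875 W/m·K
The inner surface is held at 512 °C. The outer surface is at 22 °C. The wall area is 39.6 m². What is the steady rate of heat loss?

Q ≈ 42400 W

Model the wall as resistances in series:
R_copper = L/(kA) = 0.0055/(394×39.6) = 3.525×10^-7 K/W
R_ceramic-fibre blanket = L/(kA) = 0.04/(0.0875×39.6) = 0.01154 K/W
R_total = 0.01154 K/W
Q = ΔT / R_total = 490 / 0.01154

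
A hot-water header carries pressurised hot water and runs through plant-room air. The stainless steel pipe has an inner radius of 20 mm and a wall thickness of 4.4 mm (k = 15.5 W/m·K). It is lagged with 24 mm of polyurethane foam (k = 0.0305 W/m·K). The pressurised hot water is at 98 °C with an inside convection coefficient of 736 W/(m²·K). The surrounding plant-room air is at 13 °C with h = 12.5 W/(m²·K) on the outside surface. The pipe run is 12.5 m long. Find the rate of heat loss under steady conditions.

Q ≈ 276 W

Cylindrical conduction, so R = ln(r₂/r₁)/(2πkL) per layer, in series:
R_inner film = 1/(h_i·2πr₁L) = 1/(736×2π×0.02×12.5) = 8.65×10^-4 K/W
R_stainless steel pipe wall = ln(24.4/20)/(2π×15.5×12.5) = 1.633×10^-4 K/W
R_polyurethane foam = ln(48.4/24.4)/(2π×0.0305×12.5) = 0.2859 K/W
R_outer film = 1/(h_o·2πr_oL) = 1/(12.5×2π×0.0484×12.5) = 0.02105 K/W
R_total = 0.308 K/W
Q = ΔT/R_total = 85/0.308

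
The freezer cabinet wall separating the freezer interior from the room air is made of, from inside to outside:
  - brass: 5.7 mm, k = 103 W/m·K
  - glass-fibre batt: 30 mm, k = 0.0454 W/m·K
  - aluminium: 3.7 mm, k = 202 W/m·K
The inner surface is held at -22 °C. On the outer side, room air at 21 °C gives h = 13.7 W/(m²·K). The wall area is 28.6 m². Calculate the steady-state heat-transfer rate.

Q ≈ 1680 W

Series thermal resistances:
R_brass = L/(kA) = 0.0057/(103×28.6) = 1.935×10^-6 K/W
R_glass-fibre batt = L/(kA) = 0.03/(0.0454×28.6) = 0.0231 K/W
R_aluminium = L/(kA) = 0.0037/(202×28.6) = 6.404×10^-7 K/W
R_outer film = 1/(h_o·A) = 1/(13.7×28.6) = 0.002552 K/W
R_total = 0.02566 K/W
Q = ΔT / R_total = 43 / 0.02566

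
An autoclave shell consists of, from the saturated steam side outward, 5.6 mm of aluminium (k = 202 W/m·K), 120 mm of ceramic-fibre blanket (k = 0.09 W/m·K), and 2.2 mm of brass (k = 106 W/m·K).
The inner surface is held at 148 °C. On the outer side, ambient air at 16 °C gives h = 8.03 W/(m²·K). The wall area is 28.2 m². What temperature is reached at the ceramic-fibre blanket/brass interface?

Thermal resistances in series:
R_aluminium = L/(kA) = 0.0056/(202×28.2) = 9.831×10^-7 K/W
R_ceramic-fibre blanket = L/(kA) = 0.12/(0.09×28.2) = 0.04728 K/W
R_brass = L/(kA) = 0.0022/(106×28.2) = 7.36×10^-7 K/W
R_outer film = 1/(h_o·A) = 1/(8.03×28.2) = 0.004416 K/W
R_total = 0.0517 K/W;  Q = ΔT/R_total = 132/0.0517 = 2553 W
T_interface = T_inner − Q·ΣR(inner→interface) = 148 − 2550×0.04728

T ≈ 27.3 °C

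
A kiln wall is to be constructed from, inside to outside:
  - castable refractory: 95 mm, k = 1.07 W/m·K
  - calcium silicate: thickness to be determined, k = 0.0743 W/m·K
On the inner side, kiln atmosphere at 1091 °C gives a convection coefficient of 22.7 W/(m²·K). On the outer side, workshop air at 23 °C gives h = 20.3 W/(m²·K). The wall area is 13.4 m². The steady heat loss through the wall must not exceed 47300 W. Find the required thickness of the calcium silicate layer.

Thermal resistances in series:
R_inner film = 1/(h_i·A) = 1/(22.7×13.4) = 0.003288 K/W
R_castable refractory = L/(kA) = 0.095/(1.07×13.4) = 0.006626 K/W
R_outer film = 1/(h_o·A) = 1/(20.3×13.4) = 0.003676 K/W
Sum of the known resistances R_other = 0.01359 K/W
Required total resistance R_tot = ΔT/Q_allow = 1068/47300 = 0.02258 K/W
R_calcium silicate = R_tot − R_other = 0.00899 K/W
L = R·k·A = 0.00899×0.0743×13.4

L ≈ 8.95 mm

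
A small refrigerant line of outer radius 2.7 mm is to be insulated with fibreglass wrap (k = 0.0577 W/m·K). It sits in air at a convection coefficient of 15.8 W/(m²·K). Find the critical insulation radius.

For a cylinder r_cr = k/h = 0.0577/15.8
r_cr = 3.65 mm; since the bare radius (2.7 mm) is below r_cr, adding a thin layer of insulation will *increase* heat loss.

r_cr ≈ 3.65 mm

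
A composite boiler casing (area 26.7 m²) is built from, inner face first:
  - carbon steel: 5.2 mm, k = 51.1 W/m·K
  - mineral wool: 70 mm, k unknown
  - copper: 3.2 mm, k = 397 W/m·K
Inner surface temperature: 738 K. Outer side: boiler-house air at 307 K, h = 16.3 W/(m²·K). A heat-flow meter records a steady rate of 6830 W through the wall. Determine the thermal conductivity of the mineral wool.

Using the resistance-network approach (series):
R_carbon steel = L/(kA) = 0.0052/(51.1×26.7) = 3.811×10^-6 K/W
R_copper = L/(kA) = 0.0032/(397×26.7) = 3.019×10^-7 K/W
R_outer film = 1/(h_o·A) = 1/(16.3×26.7) = 0.002298 K/W
Sum of known resistances R_other = 0.002302 K/W
Total R = ΔT/Q = 431/6830 = 0.0631 K/W
R_mineral wool = R_total − R_other = 0.0608 K/W
k = L/(R·A) = 0.07/(0.0608×26.7)

k ≈ 0.0431 W/(m·K)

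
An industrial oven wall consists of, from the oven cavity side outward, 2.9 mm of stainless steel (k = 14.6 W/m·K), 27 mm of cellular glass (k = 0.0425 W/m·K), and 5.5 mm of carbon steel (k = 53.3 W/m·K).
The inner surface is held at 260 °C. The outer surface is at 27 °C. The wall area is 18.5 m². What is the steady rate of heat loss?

Series thermal resistances:
R_stainless steel = L/(kA) = 0.0029/(14.6×18.5) = 1.074×10^-5 K/W
R_cellular glass = L/(kA) = 0.027/(0.0425×18.5) = 0.03434 K/W
R_carbon steel = L/(kA) = 0.0055/(53.3×18.5) = 5.578×10^-6 K/W
R_total = 0.03436 K/W
Q = ΔT / R_total = 233 / 0.03436

Q ≈ 6780 W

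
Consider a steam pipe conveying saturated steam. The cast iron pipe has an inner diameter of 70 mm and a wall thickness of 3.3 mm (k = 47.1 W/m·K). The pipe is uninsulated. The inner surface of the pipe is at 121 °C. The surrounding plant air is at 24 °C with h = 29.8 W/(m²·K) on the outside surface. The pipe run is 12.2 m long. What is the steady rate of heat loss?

Q ≈ 8470 W

Per-layer cylindrical resistances, series-summed:
R_cast iron pipe wall = ln(38.3/35)/(2π×47.1×12.2) = 2.496×10^-5 K/W
R_outer film = 1/(h_o·2πr_oL) = 1/(29.8×2π×0.0383×12.2) = 0.01143 K/W
R_total = 0.01145 K/W
Q = ΔT/R_total = 97/0.01145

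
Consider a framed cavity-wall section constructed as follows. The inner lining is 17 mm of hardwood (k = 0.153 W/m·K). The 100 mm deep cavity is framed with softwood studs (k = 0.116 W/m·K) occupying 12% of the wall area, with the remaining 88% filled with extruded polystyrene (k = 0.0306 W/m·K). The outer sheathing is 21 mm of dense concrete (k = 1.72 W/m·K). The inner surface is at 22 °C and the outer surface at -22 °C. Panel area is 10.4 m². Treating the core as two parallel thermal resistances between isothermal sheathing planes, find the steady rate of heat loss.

Q ≈ 178 W

Sheathing layers in series; stud and cavity paths in parallel between them.
R_inner = 0.017/(0.153×10.4) = 0.01068 K/W
R_stud  = 0.1/(0.116×0.12×10.4) = 0.6908 K/W
R_cav   = 0.1/(0.0306×0.88×10.4) = 0.3571 K/W
1/R_core = 1/R_stud + 1/R_cav → R_core = 0.2354 K/W
R_outer = 0.021/(1.72×10.4) = 0.001174 K/W
R_total = 0.2473 K/W
Q = ΔT/R_total = 44/0.2473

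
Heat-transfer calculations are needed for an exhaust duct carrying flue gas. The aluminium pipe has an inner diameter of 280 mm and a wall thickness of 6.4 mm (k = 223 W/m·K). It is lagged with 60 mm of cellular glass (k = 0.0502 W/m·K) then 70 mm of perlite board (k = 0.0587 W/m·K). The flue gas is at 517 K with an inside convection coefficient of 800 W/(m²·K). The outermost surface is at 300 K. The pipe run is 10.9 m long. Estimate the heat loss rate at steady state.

Q ≈ 1260 W

Treating each annulus and film as a series resistance:
R_inner film = 1/(h_i·2πr₁L) = 1/(800×2π×0.14×10.9) = 1.304×10^-4 K/W
R_aluminium pipe wall = ln(146.4/140)/(2π×223×10.9) = 2.927×10^-6 K/W
R_cellular glass = ln(206.4/146.4)/(2π×0.0502×10.9) = 0.0999 K/W
R_perlite board = ln(276.4/206.4)/(2π×0.0587×10.9) = 0.07264 K/W
R_total = 0.1727 K/W
Q = ΔT/R_total = 217/0.1727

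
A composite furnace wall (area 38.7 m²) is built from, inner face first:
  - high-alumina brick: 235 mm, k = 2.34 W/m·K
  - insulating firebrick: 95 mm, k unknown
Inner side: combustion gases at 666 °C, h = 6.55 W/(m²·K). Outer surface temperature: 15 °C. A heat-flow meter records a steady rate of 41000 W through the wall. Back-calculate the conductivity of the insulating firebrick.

k ≈ 0.263 W/(m·K)

Model the wall as resistances in series:
R_inner film = 1/(h_i·A) = 1/(6.55×38.7) = 0.003945 K/W
R_high-alumina brick = L/(kA) = 0.235/(2.34×38.7) = 0.002595 K/W
Sum of known resistances R_other = 0.00654 K/W
Total R = ΔT/Q = 651/41000 = 0.01588 K/W
R_insulating firebrick = R_total − R_other = 0.009338 K/W
k = L/(R·A) = 0.095/(0.009338×38.7)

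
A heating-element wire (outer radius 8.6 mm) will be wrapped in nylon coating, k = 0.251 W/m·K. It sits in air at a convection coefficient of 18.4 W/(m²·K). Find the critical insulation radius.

For a cylinder r_cr = k/h = 0.251/18.4
r_cr = 13.6 mm; since the bare radius (8.6 mm) is below r_cr, adding a thin layer of insulation will *increase* heat loss.

r_cr ≈ 13.6 mm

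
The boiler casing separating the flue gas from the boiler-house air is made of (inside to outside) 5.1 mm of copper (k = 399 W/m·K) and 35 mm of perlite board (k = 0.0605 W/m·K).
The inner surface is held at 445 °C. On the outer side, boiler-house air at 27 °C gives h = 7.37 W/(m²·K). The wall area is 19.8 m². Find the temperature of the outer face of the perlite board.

T ≈ 106 °C

Thermal resistances in series:
R_copper = L/(kA) = 0.0051/(399×19.8) = 6.456×10^-7 K/W
R_perlite board = L/(kA) = 0.035/(0.0605×19.8) = 0.02922 K/W
R_outer film = 1/(h_o·A) = 1/(7.37×19.8) = 0.006853 K/W
R_total = 0.03607 K/W;  Q = ΔT/R_total = 418/0.03607 = 11590 W
T_interface = T_inner − Q·ΣR(inner→interface) = 445 − 11600×0.02922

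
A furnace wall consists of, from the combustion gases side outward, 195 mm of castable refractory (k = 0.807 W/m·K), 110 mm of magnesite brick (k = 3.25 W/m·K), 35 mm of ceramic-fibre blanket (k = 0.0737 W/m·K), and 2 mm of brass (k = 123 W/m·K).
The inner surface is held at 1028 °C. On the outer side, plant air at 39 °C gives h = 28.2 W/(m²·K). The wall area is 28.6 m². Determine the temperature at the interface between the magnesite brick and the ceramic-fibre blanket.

T ≈ 681 °C

Thermal resistances in series:
R_castable refractory = L/(kA) = 0.195/(0.807×28.6) = 0.008449 K/W
R_magnesite brick = L/(kA) = 0.11/(3.25×28.6) = 0.001183 K/W
R_ceramic-fibre blanket = L/(kA) = 0.035/(0.0737×28.6) = 0.0166 K/W
R_brass = L/(kA) = 0.002/(123×28.6) = 5.685×10^-7 K/W
R_outer film = 1/(h_o·A) = 1/(28.2×28.6) = 0.00124 K/W
R_total = 0.02748 K/W;  Q = ΔT/R_total = 989/0.02748 = 35990 W
T_interface = T_inner − Q·ΣR(inner→interface) = 1028 − 36000×0.009632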